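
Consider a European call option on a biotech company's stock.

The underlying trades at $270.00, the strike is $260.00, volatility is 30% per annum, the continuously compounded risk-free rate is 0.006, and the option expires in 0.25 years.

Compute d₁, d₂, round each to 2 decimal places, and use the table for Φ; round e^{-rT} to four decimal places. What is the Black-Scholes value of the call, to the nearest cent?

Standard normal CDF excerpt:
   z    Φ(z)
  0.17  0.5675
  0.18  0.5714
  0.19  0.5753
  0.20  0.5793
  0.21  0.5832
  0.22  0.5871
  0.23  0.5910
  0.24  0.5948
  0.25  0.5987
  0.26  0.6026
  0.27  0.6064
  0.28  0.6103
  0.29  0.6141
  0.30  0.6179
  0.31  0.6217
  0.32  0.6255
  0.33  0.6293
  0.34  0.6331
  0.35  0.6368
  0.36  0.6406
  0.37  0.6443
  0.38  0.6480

$21.58

σ√T = 0.3 × 0.5000 = 0.1500
d₁ = [ln(270/260) + (0.006 + 0.3²/2)·0.25] / 0.1500 = [0.0377 + 0.0127] / 0.1500 = 0.3366 ⇒ 0.34
d₂ = d₁ − σ√T = 0.3366 − 0.1500 = 0.1866 ⇒ 0.19
e^(−rT) = e^(−0.006·0.25) = 0.9985
C = 270·N(0.34) − 260·0.9985·N(0.19) = 270·0.6331 − 260·0.9985·0.5753 = 170.9370 − 149.3536 = 21.5834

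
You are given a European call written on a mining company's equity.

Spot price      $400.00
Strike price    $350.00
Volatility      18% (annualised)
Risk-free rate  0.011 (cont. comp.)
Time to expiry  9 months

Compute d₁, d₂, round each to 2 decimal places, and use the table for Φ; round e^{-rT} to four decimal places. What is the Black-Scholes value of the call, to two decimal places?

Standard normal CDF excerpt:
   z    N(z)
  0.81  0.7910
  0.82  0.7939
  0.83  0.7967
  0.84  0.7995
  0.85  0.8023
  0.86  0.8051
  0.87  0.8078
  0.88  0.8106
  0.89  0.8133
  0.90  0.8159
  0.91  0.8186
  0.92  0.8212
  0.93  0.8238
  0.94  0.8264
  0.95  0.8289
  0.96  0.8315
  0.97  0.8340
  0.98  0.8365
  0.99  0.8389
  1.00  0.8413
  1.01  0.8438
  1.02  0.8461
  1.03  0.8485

σ√T = 0.18 × 0.8660 = 0.1559
d₁ = [ln(400/350) + (0.011 + 0.18²/2)·0.75] / 0.1559 = [0.1335 + 0.0204] / 0.1559 = 0.9875 ⇒ 0.99
d₂ = d₁ − σ√T = 0.9875 − 0.1559 = 0.8316 ⇒ 0.83
e^(−rT) = e^(−0.011·0.75) = 0.9918
N(d₁) = N(0.99) = 0.8389;  N(d₂) = N(0.83) = 0.7967
C = 400·0.8389 − 350·0.9918·0.7967 = 335.5600 − 276.5585 = 59.0015

$59.00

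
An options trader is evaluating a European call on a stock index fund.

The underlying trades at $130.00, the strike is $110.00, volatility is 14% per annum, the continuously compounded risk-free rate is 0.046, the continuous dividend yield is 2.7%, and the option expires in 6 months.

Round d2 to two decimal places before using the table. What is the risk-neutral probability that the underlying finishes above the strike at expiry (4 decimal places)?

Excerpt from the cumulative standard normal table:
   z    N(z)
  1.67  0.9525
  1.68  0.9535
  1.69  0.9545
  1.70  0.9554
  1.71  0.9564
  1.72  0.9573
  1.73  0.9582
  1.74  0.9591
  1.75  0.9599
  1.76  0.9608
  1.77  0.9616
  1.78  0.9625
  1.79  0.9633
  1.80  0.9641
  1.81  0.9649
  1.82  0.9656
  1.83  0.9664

σ√T = 0.14 × 0.7071 = 0.0990
d₁ = [ln(130/110) + (0.046 − 0.027 + 0.14²/2)·0.5] / 0.0990 = [0.1671 + 0.0144] / 0.0990 = 1.8330 which rounds to 1.83
d₂ = d₁ − σ√T = 1.8330 − 0.0990 = 1.7340 which rounds to 1.73
Pr(exercise) under Q = N(d₂) = 0.9582

0.9582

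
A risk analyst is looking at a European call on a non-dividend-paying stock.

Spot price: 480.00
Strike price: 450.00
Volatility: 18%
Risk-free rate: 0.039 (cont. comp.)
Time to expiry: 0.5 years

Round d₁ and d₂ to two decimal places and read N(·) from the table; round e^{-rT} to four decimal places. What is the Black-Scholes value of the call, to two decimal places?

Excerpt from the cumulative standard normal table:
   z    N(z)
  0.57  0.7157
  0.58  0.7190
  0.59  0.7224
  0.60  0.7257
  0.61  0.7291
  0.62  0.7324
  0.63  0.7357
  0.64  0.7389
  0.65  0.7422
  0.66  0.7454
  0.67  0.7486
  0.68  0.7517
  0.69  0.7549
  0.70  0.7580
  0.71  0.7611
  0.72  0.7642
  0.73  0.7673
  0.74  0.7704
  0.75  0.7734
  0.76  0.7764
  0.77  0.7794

46.55

T = 0.5;  σ√T = 0.1273
d₁ = [ln(480/450) + (0.039 + ½·0.18²)·0.5] / (σ√T) = (0.0645 + 0.0276) / 0.1273 = 0.7239 → 0.72
d₂ = 0.7239 − 0.1273 = 0.5966 → 0.60
exp(−rT) = exp(−0.039·0.5) = 0.9807
N(d₁) = N(0.72) = 0.7642;  N(d₂) = N(0.60) = 0.7257
C = 480·0.7642 − 450·0.9807·0.7257 = 366.8160 − 320.2623 = 46.5537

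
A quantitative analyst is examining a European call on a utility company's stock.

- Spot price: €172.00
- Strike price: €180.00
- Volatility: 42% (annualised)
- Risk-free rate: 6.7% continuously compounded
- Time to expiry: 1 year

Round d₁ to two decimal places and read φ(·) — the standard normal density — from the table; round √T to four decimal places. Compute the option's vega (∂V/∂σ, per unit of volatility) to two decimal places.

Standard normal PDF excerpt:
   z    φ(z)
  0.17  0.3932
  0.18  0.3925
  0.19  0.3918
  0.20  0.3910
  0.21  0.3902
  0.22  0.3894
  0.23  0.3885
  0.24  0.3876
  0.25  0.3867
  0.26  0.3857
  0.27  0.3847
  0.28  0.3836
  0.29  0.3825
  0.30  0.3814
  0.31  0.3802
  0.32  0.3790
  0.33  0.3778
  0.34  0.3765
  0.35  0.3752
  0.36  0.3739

66.34

σ√T = 0.42 × 1.0000 = 0.4200
ln(S/K) + (r + σ²/2)T = ln(172/180) + (0.067 + 0.42²/2)·1 = -0.0455 + 0.1552 = 0.1097
d₁ = 0.1097 / 0.4200 = 0.2613 ≈ 0.26
√T = √1 = 1.0000
φ(d₁) = φ(0.26) = 0.3857
vega = S·φ(d₁)·√T = 172·0.3857·1.0000 = 66.3404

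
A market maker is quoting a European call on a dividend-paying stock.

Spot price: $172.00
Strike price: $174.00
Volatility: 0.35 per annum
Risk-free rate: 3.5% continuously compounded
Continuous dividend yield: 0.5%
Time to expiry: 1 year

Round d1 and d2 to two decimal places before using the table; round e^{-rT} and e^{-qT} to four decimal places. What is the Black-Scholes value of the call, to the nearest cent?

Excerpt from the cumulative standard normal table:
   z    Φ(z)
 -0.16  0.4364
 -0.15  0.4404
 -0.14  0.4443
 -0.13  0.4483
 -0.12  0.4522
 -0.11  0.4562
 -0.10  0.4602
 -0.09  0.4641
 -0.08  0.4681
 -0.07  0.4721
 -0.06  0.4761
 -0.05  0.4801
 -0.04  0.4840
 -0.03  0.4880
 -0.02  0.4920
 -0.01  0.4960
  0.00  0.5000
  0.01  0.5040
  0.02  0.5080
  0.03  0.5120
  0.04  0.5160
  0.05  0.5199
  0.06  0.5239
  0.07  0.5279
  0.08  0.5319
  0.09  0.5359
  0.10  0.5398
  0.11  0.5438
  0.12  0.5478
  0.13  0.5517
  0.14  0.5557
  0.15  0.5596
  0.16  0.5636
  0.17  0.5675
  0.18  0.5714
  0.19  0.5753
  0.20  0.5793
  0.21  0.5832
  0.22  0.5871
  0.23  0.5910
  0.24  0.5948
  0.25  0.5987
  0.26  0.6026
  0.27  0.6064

T = 1;  σ√T = 0.3500
d₁ = [ln(172/174) + (0.035 − 0.005 + 0.35²/2)·1] / 0.3500 = [-0.0116 + 0.0912] / 0.3500 = 0.2277 ≈ 0.23
d₂ = d₁ − σ√T = 0.2277 − 0.3500 = -0.1223 ≈ -0.12
e^(−qT) = e^(−0.005·1) = 0.9950;  e^(−rT) = e^(−0.035·1) = 0.9656
C = 172·0.9950·N(0.23) − 174·0.9656·N(-0.12) = 172·0.9950·0.5910 − 174·0.9656·0.4522 = 101.1437 − 75.9761 = 25.1676

$25.17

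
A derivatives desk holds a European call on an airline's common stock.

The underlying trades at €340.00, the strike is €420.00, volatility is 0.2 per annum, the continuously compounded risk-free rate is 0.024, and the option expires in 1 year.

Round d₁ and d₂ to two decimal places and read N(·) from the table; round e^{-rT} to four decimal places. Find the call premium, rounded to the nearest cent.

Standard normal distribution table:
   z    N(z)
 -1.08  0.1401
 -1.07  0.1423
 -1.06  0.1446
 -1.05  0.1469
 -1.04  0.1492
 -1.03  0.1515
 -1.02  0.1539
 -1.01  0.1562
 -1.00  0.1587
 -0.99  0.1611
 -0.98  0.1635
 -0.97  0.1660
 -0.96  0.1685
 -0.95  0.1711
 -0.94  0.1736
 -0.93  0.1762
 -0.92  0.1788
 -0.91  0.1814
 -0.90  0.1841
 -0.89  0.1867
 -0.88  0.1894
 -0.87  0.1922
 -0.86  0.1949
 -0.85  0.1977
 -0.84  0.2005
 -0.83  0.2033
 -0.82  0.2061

€6.99

σ√T = 0.2 × 1.0000 = 0.2000
d₁ = [ln(340/420) + (0.024 + 0.2²/2)·1] / 0.2000 = [-0.2113 + 0.0440] / 0.2000 = -0.8365 ⇒ -0.84
d₂ = d₁ − σ√T = -0.8365 − 0.2000 = -1.0365 ⇒ -1.04
exp(−rT) = exp(−0.024·1) = 0.9763
C = 340·N(-0.84) − 420·0.9763·N(-1.04) = 340·0.2005 − 420·0.9763·0.1492 = 68.1700 − 61.1789 = 6.9911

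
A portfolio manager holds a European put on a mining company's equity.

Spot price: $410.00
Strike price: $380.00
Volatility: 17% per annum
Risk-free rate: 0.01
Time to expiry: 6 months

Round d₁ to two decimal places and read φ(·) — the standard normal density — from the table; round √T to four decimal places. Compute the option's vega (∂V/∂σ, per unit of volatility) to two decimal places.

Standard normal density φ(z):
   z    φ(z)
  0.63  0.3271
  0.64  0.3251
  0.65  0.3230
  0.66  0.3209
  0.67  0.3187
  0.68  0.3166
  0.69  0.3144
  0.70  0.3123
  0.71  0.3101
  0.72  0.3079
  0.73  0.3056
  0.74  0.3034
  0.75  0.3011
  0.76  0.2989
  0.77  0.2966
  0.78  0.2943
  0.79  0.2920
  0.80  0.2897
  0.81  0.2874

88.60

σ√T = 0.17·√0.5 = 0.1202
ln(S/K) + (r + σ²/2)T = ln(410/380) + (0.01 + 0.17²/2)·0.5 = 0.0760 + 0.0122 = 0.0882
d₁ = 0.0882 / 0.1202 = 0.7338 ⇒ 0.73
√T = √0.5 = 0.7071
φ(d₁) = φ(0.73) = 0.3056
vega = S·φ(d₁)·√T = 410·0.3056·0.7071 = 88.5968
(Vega is the same for a European call and put with the same parameters.)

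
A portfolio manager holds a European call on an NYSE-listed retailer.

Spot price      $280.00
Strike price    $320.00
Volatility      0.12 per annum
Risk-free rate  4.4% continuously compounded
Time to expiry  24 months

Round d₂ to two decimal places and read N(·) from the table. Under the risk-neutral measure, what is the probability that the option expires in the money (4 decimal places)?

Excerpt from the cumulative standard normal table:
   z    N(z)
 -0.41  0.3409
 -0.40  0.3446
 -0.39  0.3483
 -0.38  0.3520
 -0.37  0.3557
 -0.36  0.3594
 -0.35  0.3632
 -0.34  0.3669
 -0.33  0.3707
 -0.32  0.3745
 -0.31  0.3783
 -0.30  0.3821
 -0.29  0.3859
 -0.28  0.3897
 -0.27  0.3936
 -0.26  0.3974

T = 2;  σ√T = 0.1697
d₁ = [ln(280/320) + (0.044 + 0.12²/2)·2] / 0.1697 = [-0.1335 + 0.1024] / 0.1697 = -0.1834 ⇒ -0.18
d₂ = d₁ − σ√T = -0.1834 − 0.1697 = -0.3531 ⇒ -0.35
Pr(exercise) under Q = N(d₂) = 0.3632

0.3632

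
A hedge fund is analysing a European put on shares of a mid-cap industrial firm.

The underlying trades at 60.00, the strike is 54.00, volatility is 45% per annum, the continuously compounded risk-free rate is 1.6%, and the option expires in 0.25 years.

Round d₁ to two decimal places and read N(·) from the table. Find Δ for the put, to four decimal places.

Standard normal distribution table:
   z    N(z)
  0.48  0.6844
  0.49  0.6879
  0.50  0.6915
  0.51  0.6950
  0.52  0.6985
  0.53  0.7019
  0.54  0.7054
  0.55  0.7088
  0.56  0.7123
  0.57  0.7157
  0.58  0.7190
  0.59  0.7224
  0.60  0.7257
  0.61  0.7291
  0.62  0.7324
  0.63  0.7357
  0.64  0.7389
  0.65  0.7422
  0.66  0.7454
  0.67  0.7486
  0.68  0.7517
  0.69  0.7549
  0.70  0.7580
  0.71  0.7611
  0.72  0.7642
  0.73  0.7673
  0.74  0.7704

T = 0.25;  σ√T = 0.2250
d₁ = [ln(60/54) + (0.016 + 0.45²/2)·0.25] / 0.2250 = [0.1054 + 0.0293] / 0.2250 = 0.5985 which rounds to 0.60
N(d₁) = N(0.60) = 0.7257
Δ_put = N(d₁) − 1 = 0.7257 − 1 = -0.2743

-0.2743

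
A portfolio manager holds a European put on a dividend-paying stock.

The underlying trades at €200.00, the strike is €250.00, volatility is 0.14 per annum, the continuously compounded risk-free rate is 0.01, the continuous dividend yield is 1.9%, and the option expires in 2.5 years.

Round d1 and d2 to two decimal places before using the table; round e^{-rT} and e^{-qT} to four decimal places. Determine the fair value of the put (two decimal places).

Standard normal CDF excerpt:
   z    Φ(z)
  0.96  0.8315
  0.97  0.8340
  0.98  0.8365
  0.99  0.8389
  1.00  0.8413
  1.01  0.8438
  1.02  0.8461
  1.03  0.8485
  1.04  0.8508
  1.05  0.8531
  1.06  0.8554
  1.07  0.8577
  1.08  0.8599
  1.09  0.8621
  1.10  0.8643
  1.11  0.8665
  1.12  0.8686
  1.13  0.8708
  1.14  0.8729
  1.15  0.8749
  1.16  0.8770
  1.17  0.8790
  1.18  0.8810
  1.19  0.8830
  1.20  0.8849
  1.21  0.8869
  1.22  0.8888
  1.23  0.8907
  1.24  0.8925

€56.26

T = 2.5;  σ√T = 0.2214
d₁ = [ln(200/250) + (0.01 − 0.019 + ½·0.14²)·2.5] / (σ√T) = (-0.2231 + 0.0020) / 0.2214 = -0.9990 which rounds to -1.00
d₂ = -0.9990 − 0.2214 = -1.2204 which rounds to -1.22
e^(−qT) = e^(−0.019·2.5) = 0.9536;  e^(−rT) = e^(−0.01·2.5) = 0.9753
P = 250·0.9753·N(1.22) − 200·0.9536·N(1.00) = 250·0.9753·0.8888 − 200·0.9536·0.8413 = 216.7117 − 160.4527 = 56.2589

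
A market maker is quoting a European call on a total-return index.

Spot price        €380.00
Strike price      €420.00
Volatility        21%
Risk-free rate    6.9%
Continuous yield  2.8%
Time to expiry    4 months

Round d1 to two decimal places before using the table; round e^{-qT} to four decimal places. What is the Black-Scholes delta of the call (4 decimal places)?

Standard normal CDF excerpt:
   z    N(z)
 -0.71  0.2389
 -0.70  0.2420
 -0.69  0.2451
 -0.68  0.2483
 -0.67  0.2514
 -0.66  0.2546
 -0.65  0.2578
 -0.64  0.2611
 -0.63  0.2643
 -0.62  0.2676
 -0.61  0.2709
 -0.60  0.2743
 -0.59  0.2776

0.2554

σ√T = 0.21·√0.3333 = 0.1212
d₁ = [ln(380/420) + (0.069 − 0.028 + ½·0.21²)·0.3333] / (σ√T) = (-0.1001 + 0.0210) / 0.1212 = -0.6521 which rounds to -0.65
N(d₁) = N(-0.65) = 0.2578
Δ_call = e^(−qT)·N(d₁) = 0.9907·0.2578 = 0.2554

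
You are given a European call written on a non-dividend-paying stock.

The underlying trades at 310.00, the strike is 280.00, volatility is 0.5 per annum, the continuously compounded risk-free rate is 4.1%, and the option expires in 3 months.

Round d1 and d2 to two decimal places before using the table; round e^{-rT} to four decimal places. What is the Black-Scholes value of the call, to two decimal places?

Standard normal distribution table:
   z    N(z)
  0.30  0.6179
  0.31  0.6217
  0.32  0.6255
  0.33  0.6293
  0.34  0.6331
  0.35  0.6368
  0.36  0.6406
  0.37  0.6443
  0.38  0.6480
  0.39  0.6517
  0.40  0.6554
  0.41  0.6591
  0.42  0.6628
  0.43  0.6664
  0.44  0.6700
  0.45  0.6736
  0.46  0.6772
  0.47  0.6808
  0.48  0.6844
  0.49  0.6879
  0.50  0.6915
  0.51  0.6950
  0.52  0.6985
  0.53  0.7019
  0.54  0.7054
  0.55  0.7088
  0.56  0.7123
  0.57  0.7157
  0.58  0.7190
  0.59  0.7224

T = 0.25;  σ√T = 0.2500
d₁ = [ln(310/280) + (0.041 + 0.5²/2)·0.25] / 0.2500 = [0.1018 + 0.0415] / 0.2500 = 0.5731 ≈ 0.57
d₂ = d₁ − σ√T = 0.5731 − 0.2500 = 0.3231 ≈ 0.32
e^(−rT) = e^(−0.041·0.25) = 0.9898
C = 310·N(0.57) − 280·0.9898·N(0.32) = 310·0.7157 − 280·0.9898·0.6255 = 221.8670 − 173.3536 = 48.5134

48.51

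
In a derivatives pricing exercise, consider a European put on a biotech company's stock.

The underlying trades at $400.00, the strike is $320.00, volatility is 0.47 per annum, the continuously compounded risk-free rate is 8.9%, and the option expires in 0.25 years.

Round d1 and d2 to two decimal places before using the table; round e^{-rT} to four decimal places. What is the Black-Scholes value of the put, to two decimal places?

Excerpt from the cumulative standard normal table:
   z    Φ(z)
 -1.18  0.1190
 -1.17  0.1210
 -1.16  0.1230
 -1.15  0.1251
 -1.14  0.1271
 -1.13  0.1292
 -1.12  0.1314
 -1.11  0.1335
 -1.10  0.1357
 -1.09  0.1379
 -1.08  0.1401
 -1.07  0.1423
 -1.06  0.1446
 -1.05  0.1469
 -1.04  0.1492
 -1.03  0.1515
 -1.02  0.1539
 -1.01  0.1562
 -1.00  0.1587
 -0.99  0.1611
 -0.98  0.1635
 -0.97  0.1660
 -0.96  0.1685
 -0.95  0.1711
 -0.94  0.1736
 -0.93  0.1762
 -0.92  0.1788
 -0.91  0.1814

σ√T = 0.47 × 0.5000 = 0.2350
d₁ = [ln(400/320) + (0.089 + 0.47²/2)·0.25] / 0.2350 = [0.2231 + 0.0499] / 0.2350 = 1.1617 → 1.16
d₂ = d₁ − σ√T = 1.1617 − 0.2350 = 0.9267 → 0.93
e^(−rT) = e^(−0.089·0.25) = 0.9780
P = 320·0.9780·N(-0.93) − 400·N(-1.16) = 320·0.9780·0.1762 − 400·0.1230 = 55.1436 − 49.2000 = 5.9436

$5.94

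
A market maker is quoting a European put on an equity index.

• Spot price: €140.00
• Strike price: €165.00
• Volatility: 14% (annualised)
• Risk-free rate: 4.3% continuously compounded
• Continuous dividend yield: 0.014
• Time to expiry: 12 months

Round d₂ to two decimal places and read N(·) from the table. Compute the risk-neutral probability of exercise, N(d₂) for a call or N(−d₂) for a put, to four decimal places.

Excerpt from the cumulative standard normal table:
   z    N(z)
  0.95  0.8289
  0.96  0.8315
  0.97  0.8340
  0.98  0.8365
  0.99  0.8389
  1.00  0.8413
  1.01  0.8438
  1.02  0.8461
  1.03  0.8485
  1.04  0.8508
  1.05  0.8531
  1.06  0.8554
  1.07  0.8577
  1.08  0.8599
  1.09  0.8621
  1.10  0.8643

T = 1;  σ√T = 0.1400
d₁ = [ln(140/165) + (0.043 − 0.014 + ½·0.14²)·1] / (σ√T) = (-0.1643 + 0.0388) / 0.1400 = -0.8965 → -0.90
d₂ = -0.8965 − 0.1400 = -1.0365 → -1.04
Pr(exercise) under Q = N(−d₂) = N(1.04) = 0.8508

0.8508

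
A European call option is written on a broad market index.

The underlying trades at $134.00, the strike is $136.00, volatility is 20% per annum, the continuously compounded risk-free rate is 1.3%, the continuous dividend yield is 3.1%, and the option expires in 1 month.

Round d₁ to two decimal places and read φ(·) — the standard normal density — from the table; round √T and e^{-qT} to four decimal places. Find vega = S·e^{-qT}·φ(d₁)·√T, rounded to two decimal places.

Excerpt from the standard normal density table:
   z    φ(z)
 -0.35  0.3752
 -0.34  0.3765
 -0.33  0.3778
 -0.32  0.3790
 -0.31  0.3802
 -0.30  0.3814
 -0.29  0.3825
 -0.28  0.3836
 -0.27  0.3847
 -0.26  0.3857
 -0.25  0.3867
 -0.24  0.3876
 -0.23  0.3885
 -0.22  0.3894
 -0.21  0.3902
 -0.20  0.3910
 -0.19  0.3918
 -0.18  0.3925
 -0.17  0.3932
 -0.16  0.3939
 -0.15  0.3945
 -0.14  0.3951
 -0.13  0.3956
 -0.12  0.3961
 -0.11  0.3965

T = 0.08333;  σ√T = 0.0577
ln(S/K) + (r − q + σ²/2)T = ln(134/136) + (0.013 − 0.031 + 0.2²/2)·0.08333 = -0.0148 + 0.0002 = -0.0146
d₁ = -0.0146 / 0.0577 = -0.2537 → -0.25
√T = √0.08333 = 0.2887
φ(d₁) = φ(-0.25) = 0.3867
exp(−qT) = exp(−0.031·0.08333) = 0.9974
vega = S·exp(−qT)·φ(d₁)·√T = 134·0.9974·0.3867·0.2887 = 14.9209
(Vega is the same for a European call and put with the same parameters.)

14.92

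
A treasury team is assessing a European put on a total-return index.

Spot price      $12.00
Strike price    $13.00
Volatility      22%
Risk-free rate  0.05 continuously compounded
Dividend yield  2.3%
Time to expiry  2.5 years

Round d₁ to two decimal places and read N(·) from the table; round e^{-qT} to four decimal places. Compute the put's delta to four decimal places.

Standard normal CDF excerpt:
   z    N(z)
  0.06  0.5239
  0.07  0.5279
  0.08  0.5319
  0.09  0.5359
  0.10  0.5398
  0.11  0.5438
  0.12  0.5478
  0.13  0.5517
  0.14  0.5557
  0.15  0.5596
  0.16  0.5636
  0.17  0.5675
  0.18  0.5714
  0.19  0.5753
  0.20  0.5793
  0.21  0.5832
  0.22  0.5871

-0.4195

T = 2.5;  σ√T = 0.3479
ln(S/K) + (r − q + σ²/2)T = ln(12/13) + (0.05 − 0.023 + 0.22²/2)·2.5 = -0.0800 + 0.1280 = 0.0480
d₁ = 0.0480 / 0.3479 = 0.1379 which rounds to 0.14
N(d₁) = N(0.14) = 0.5557
Δ_put = e^(−qT)·(N(d₁) − 1) = 0.9441·(0.5557 − 1) = -0.4195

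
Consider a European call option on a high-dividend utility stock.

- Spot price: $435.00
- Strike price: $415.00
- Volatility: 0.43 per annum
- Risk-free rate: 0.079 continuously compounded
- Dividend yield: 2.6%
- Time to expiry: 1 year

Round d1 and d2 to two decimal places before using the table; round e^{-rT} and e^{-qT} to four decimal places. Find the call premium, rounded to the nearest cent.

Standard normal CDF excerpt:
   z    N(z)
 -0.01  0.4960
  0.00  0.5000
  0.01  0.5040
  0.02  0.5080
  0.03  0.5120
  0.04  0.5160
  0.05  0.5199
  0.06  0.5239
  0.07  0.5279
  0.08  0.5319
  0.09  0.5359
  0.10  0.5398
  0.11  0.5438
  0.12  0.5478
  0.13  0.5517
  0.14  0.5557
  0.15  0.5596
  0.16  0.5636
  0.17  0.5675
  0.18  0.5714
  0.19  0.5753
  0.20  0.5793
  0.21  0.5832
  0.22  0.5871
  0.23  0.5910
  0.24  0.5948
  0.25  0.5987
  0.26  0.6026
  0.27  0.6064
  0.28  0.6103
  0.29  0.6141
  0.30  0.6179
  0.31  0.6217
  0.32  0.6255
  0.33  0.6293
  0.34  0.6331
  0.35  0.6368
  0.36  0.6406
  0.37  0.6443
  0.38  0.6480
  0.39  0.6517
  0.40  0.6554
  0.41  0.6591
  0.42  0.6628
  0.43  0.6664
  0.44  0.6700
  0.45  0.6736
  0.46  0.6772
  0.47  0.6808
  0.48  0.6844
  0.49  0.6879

σ√T = 0.43 × 1.0000 = 0.4300
d₁ = [ln(435/415) + (0.079 − 0.026 + 0.43²/2)·1] / 0.4300 = [0.0471 + 0.1454] / 0.4300 = 0.4477 ≈ 0.45
d₂ = d₁ − σ√T = 0.4477 − 0.4300 = 0.0177 ≈ 0.02
e^(−qT) = e^(−0.026·1) = 0.9743;  e^(−rT) = e^(−0.079·1) = 0.9240
N(d₁) = N(0.45) = 0.6736;  N(d₂) = N(0.02) = 0.5080
C = 435·0.9743·0.6736 − 415·0.9240·0.5080 = 285.4855 − 194.7977 = 90.6878

$90.69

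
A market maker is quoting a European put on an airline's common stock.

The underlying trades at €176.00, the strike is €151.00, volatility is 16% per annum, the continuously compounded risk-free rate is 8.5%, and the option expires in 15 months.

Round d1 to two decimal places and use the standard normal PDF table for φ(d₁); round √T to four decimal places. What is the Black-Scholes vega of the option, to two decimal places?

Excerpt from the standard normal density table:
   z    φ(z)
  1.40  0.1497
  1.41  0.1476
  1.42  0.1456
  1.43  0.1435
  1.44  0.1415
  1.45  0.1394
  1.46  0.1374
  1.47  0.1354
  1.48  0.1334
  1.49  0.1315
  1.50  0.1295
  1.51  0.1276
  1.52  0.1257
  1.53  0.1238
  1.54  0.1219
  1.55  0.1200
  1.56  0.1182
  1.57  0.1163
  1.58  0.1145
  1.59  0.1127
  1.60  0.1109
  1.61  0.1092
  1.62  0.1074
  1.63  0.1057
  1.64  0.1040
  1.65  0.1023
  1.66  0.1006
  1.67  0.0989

σ√T = 0.16 × 1.1180 = 0.1789
d₁ = [ln(176/151) + (0.085 + ½·0.16²)·1.25] / (σ√T) = (0.1532 + 0.1223) / 0.1789 = 1.5398 which rounds to 1.54
√T = √1.25 = 1.1180
φ(d₁) = φ(1.54) = 0.1219
vega = S·φ(d₁)·√T = 176·0.1219·1.1180 = 23.9860
(Vega is the same for a European call and put with the same parameters.)

23.99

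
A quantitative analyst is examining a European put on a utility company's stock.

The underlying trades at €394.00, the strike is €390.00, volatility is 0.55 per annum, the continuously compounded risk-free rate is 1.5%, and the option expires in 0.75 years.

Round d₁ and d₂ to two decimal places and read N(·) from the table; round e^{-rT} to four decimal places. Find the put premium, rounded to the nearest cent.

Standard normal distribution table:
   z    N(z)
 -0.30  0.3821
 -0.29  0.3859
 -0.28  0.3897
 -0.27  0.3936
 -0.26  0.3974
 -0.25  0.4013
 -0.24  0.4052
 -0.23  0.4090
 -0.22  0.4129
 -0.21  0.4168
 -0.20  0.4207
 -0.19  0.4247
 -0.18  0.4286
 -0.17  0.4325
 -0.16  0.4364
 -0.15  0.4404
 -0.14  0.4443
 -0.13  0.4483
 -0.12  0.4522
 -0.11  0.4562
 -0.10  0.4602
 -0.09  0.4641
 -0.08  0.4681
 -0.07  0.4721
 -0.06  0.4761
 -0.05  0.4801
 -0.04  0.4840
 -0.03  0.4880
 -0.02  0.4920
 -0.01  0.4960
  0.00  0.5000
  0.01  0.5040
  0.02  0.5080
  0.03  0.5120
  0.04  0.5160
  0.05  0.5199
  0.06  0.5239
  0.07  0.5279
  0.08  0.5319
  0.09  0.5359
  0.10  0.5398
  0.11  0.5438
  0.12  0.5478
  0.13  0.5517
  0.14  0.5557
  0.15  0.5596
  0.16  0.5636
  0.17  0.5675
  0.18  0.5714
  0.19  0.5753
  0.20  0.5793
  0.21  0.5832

€68.31

σ√T = 0.55·√0.75 = 0.4763
ln(S/K) + (r + σ²/2)T = ln(394/390) + (0.015 + 0.55²/2)·0.75 = 0.0102 + 0.1247 = 0.1349
d₁ = 0.1349 / 0.4763 = 0.2832 → 0.28
d₂ = d₁ − σ√T = 0.2832 − 0.4763 = -0.1931 → -0.19
exp(−rT) = exp(−0.015·0.75) = 0.9888
P = 390·0.9888·N(0.19) − 394·N(-0.28) = 390·0.9888·0.5753 − 394·0.3897 = 221.8541 − 153.5418 = 68.3123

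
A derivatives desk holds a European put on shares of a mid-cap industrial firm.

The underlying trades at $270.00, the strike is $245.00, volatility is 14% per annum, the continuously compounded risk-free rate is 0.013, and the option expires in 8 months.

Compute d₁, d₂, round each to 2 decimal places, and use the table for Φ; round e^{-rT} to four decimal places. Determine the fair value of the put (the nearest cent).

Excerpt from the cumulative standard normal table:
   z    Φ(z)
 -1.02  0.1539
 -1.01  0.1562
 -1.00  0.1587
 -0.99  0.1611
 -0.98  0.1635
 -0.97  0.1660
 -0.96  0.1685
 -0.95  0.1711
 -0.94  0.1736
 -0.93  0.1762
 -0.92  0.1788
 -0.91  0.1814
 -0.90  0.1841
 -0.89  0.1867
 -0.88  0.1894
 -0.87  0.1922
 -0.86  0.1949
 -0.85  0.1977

$2.54

T = 0.6667;  σ√T = 0.1143
d₁ = [ln(270/245) + (0.013 + ½·0.14²)·0.6667] / (σ√T) = (0.0972 + 0.0152) / 0.1143 = 0.9830 which rounds to 0.98
d₂ = 0.9830 − 0.1143 = 0.8687 which rounds to 0.87
e^(−rT) = e^(−0.013·0.6667) = 0.9914
P = 245·0.9914·N(-0.87) − 270·N(-0.98) = 245·0.9914·0.1922 − 270·0.1635 = 46.6840 − 44.1450 = 2.5390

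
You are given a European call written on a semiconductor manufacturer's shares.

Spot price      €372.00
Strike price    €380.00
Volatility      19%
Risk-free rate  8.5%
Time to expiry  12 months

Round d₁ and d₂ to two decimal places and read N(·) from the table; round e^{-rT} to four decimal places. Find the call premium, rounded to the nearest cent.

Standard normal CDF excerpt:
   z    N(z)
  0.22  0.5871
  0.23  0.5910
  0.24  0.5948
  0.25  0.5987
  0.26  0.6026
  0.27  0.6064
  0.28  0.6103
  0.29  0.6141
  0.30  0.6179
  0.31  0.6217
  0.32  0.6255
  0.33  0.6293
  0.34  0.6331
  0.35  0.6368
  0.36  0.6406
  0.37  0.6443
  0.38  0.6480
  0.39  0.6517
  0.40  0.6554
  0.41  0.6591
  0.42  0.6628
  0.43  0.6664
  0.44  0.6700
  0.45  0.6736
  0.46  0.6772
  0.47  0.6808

€40.30

σ√T = 0.19·√1 = 0.1900
d₁ = [ln(372/380) + (0.085 + ½·0.19²)·1] / (σ√T) = (-0.0213 + 0.1031) / 0.1900 = 0.4304 ≈ 0.43
d₂ = 0.4304 − 0.1900 = 0.2404 ≈ 0.24
exp(−rT) = exp(−0.085·1) = 0.9185
N(d₁) = N(0.43) = 0.6664;  N(d₂) = N(0.24) = 0.5948
C = 372·0.6664 − 380·0.9185·0.5948 = 247.9008 − 207.6030 = 40.2978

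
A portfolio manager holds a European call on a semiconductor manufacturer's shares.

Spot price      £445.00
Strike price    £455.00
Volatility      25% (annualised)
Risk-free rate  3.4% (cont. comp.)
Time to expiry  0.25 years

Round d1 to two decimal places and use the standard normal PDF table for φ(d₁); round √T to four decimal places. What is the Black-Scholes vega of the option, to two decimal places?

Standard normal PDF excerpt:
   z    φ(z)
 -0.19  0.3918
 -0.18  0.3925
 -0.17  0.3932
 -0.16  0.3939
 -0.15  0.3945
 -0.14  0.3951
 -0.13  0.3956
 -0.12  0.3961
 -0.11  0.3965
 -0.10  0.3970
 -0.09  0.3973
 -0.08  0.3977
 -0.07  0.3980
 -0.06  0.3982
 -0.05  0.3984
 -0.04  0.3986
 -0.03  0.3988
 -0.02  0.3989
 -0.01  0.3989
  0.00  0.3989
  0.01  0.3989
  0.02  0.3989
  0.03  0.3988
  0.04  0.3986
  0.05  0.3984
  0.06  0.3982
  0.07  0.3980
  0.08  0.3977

σ√T = 0.25 × 0.5000 = 0.1250
d₁ = [ln(445/455) + (0.034 + 0.25²/2)·0.25] / 0.1250 = [-0.0222 + 0.0163] / 0.1250 = -0.0473 ≈ -0.05
√T = √0.25 = 0.5000
φ(d₁) = φ(-0.05) = 0.3984
vega = S·φ(d₁)·√T = 445·0.3984·0.5000 = 88.6440

88.64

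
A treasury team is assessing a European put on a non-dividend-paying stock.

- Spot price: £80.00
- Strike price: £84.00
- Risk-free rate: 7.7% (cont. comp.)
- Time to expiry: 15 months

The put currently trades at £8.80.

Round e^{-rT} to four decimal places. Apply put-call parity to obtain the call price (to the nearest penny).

£12.51

e^(−rT) = e^(−0.077·1.25) = 0.9082
Put-call parity: C − P = S − K·e^(−rT) = 80 − 84·0.9082 = 80 − 76.2888 = 3.7112
C = P + (C − P) = 8.80 + (3.7112) = 12.5112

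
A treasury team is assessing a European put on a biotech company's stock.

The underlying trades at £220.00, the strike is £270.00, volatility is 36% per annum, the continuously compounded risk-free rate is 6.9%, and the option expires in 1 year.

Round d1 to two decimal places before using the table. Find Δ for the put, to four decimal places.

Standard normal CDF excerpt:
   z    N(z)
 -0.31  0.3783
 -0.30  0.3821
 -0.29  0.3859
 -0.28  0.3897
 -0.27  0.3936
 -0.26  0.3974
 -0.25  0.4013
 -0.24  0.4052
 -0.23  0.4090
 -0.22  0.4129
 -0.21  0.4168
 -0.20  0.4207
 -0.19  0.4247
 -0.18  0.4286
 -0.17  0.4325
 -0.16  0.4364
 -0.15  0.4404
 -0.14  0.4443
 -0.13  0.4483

-0.5793

σ√T = 0.36·√1 = 0.3600
d₁ = [ln(220/270) + (0.069 + 0.36²/2)·1] / 0.3600 = [-0.2048 + 0.1338] / 0.3600 = -0.1972 ⇒ -0.20
N(d₁) = N(-0.20) = 0.4207
Δ_put = N(d₁) − 1 = 0.4207 − 1 = -0.5793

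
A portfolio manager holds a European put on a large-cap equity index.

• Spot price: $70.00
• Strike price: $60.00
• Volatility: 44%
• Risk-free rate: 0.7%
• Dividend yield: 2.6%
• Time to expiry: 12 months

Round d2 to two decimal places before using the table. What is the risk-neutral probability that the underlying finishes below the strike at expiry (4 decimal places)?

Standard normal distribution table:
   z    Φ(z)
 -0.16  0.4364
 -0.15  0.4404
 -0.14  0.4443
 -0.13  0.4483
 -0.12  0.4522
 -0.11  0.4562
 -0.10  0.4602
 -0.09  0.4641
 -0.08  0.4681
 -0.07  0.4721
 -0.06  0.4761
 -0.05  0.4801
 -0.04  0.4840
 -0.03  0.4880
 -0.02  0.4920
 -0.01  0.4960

σ√T = 0.44 × 1.0000 = 0.4400
d₁ = [ln(70/60) + (0.007 − 0.026 + 0.44²/2)·1] / 0.4400 = [0.1542 + 0.0778] / 0.4400 = 0.5272 ≈ 0.53
d₂ = d₁ − σ√T = 0.5272 − 0.4400 = 0.0872 ≈ 0.09
Risk-neutral Pr[S_T < K] = N(−d₂) = N(-0.09) = 0.4641

0.4641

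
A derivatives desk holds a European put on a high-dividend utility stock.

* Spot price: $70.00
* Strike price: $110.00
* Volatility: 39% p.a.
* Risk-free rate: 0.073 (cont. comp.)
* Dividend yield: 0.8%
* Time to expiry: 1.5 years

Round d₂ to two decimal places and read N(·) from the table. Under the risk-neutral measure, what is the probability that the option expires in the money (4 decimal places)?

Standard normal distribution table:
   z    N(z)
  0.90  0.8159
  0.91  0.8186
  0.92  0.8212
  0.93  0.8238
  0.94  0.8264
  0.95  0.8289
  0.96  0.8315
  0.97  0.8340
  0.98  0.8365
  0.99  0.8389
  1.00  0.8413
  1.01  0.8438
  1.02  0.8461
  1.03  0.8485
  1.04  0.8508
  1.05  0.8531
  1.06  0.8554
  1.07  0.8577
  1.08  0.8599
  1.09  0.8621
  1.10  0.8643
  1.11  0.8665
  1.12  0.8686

0.8365

σ√T = 0.39 × 1.2247 = 0.4777
d₁ = [ln(70/110) + (0.073 − 0.008 + 0.39²/2)·1.5] / 0.4777 = [-0.4520 + 0.2116] / 0.4777 = -0.5033 ⇒ -0.50
d₂ = d₁ − σ√T = -0.5033 − 0.4777 = -0.9810 ⇒ -0.98
Pr(exercise) under Q = N(−d₂) = N(0.98) = 0.8365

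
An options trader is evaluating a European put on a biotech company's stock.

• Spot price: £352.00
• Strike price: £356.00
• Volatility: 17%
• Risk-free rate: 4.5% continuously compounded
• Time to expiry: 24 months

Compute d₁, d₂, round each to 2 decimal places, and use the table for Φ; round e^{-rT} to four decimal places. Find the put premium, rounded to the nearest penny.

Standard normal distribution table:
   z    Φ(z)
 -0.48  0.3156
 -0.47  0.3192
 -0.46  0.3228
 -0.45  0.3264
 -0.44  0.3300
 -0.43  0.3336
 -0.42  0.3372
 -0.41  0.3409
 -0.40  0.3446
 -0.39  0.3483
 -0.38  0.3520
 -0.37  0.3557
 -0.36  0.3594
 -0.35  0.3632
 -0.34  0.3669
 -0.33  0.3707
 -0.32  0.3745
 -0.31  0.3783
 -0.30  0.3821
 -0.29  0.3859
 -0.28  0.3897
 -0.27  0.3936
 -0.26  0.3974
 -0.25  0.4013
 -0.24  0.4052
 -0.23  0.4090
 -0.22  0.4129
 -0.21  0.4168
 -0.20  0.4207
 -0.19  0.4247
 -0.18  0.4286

£20.71

T = 2;  σ√T = 0.2404
d₁ = [ln(352/356) + (0.045 + 0.17²/2)·2] / 0.2404 = [-0.0113 + 0.1189] / 0.2404 = 0.4476 which rounds to 0.45
d₂ = d₁ − σ√T = 0.4476 − 0.2404 = 0.2071 which rounds to 0.21
e^(−rT) = e^(−0.045·2) = 0.9139
P = 356·0.9139·N(-0.21) − 352·N(-0.45) = 356·0.9139·0.4168 − 352·0.3264 = 135.6052 − 114.8928 = 20.7124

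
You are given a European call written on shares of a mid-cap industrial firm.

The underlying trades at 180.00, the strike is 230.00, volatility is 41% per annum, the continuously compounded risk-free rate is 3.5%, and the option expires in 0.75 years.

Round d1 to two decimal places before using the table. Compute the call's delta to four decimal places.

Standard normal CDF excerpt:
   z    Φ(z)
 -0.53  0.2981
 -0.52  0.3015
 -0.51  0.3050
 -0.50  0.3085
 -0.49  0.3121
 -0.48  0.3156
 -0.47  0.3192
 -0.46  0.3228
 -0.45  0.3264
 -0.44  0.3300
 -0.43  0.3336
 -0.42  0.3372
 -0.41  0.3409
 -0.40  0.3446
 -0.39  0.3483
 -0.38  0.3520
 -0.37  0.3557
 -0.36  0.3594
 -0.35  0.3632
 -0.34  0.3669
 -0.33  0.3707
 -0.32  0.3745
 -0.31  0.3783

0.3300

T = 0.75;  σ√T = 0.3551
d₁ = [ln(180/230) + (0.035 + ½·0.41²)·0.75] / (σ√T) = (-0.2451 + 0.0893) / 0.3551 = -0.4389 which rounds to -0.44
N(d₁) = N(-0.44) = 0.3300
Δ_call = N(d₁) = 0.3300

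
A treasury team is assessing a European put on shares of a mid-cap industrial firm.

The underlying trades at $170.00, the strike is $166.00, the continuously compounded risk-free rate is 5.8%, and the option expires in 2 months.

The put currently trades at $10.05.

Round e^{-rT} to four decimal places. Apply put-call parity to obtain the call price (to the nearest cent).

$15.64

e^(−rT) = e^(−0.058·0.1667) = 0.9904
Put-call parity: C − P = S − K·e^(−rT) = 170 − 166·0.9904 = 170 − 164.4064 = 5.5936
C = P + (C − P) = 10.05 + (5.5936) = 15.6436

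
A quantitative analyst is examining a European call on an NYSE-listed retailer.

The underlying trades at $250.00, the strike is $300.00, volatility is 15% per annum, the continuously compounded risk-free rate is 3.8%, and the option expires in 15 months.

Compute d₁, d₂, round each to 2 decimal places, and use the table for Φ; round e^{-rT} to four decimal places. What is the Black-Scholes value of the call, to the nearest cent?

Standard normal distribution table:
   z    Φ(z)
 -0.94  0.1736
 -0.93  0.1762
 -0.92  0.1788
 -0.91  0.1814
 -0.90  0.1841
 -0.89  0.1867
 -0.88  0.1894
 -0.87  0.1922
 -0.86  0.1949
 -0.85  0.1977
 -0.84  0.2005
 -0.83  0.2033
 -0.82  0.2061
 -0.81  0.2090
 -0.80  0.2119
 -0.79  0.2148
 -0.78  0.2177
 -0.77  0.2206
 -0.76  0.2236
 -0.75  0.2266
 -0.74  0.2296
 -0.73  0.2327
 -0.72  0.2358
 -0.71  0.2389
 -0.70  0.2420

T = 1.25;  σ√T = 0.1677
ln(S/K) + (r + σ²/2)T = ln(250/300) + (0.038 + 0.15²/2)·1.25 = -0.1823 + 0.0616 = -0.1208
d₁ = -0.1208 / 0.1677 = -0.7201 which rounds to -0.72
d₂ = d₁ − σ√T = -0.7201 − 0.1677 = -0.8878 which rounds to -0.89
e^(−rT) = e^(−0.038·1.25) = 0.9536
C = 250·N(-0.72) − 300·0.9536·N(-0.89) = 250·0.2358 − 300·0.9536·0.1867 = 58.9500 − 53.4111 = 5.5389

$5.54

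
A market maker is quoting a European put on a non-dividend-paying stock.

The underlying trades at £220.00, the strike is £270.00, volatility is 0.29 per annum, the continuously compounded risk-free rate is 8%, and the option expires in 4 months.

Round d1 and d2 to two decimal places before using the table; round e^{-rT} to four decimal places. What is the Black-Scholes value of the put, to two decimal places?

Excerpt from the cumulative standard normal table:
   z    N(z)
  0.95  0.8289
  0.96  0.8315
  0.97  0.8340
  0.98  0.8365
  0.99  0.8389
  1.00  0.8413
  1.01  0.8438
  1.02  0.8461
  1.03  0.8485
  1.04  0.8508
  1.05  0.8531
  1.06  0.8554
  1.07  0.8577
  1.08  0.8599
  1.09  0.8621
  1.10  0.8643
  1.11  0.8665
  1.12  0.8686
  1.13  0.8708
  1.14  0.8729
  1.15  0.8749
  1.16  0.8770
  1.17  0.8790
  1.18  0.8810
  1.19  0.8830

£45.98

σ√T = 0.29 × 0.5774 = 0.1674
d₁ = [ln(220/270) + (0.08 + 0.29²/2)·0.3333] / 0.1674 = [-0.2048 + 0.0407] / 0.1674 = -0.9802 which rounds to -0.98
d₂ = d₁ − σ√T = -0.9802 − 0.1674 = -1.1476 which rounds to -1.15
e^(−rT) = e^(−0.08·0.3333) = 0.9737
N(−d₂) = N(1.15) = 0.8749;  N(−d₁) = N(0.98) = 0.8365
P = 270·0.9737·0.8749 − 220·0.8365 = 230.0103 − 184.0300 = 45.9803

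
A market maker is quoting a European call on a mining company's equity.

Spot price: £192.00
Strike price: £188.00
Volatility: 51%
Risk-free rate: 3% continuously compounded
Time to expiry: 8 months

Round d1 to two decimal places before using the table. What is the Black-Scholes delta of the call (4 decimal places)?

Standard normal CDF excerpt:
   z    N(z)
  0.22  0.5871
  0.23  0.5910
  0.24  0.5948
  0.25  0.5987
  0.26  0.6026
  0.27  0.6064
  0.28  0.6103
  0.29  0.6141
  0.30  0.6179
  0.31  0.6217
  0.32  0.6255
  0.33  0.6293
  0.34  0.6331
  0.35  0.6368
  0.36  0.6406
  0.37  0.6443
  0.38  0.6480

0.6217

σ√T = 0.51 × 0.8165 = 0.4164
ln(S/K) + (r + σ²/2)T = ln(192/188) + (0.03 + 0.51²/2)·0.6667 = 0.0211 + 0.1067 = 0.1278
d₁ = 0.1278 / 0.4164 = 0.3068 which rounds to 0.31
N(d₁) = N(0.31) = 0.6217
Δ_call = N(d₁) = 0.6217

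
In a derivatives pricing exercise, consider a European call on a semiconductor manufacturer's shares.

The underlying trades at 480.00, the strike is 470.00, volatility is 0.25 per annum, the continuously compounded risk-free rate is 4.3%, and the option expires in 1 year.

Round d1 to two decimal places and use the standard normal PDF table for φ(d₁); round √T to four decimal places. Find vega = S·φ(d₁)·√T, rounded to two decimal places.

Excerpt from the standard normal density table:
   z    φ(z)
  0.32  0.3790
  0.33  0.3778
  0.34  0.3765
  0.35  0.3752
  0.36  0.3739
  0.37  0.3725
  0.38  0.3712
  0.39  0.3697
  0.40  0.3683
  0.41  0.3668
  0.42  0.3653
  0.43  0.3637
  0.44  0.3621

σ√T = 0.25·√1 = 0.2500
ln(S/K) + (r + σ²/2)T = ln(480/470) + (0.043 + 0.25²/2)·1 = 0.0211 + 0.0742 = 0.0953
d₁ = 0.0953 / 0.2500 = 0.3812 ≈ 0.38
√T = √1 = 1.0000
φ(d₁) = φ(0.38) = 0.3712
vega = S·φ(d₁)·√T = 480·0.3712·1.0000 = 178.1760
(Call and put vega coincide under Black-Scholes.)

178.18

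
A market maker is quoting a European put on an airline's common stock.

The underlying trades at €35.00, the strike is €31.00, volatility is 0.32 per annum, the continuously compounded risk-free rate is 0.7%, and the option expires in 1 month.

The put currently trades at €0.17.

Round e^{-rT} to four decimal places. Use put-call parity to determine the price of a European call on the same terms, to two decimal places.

exp(−rT) = exp(−0.007·0.08333) = 0.9994
Put-call parity: C − P = S − K·e^(−rT) = 35 − 31·0.9994 = 35 − 30.9814 = 4.0186
C = P + (C − P) = 0.17 + (4.0186) = 4.1886

€4.19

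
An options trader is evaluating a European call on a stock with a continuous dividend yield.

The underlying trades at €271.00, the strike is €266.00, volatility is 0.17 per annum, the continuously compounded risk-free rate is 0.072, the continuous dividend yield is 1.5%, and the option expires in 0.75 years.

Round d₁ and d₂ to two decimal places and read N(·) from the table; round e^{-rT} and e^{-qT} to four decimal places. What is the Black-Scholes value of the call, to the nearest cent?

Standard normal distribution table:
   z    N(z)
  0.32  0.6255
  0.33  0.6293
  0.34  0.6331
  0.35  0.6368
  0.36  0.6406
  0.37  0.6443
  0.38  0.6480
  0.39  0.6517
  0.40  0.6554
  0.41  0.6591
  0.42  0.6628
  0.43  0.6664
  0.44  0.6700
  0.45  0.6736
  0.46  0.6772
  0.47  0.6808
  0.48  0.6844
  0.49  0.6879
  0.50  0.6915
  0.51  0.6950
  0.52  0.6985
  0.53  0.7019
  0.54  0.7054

€24.79

T = 0.75;  σ√T = 0.1472
ln(S/K) + (r − q + σ²/2)T = ln(271/266) + (0.072 − 0.015 + 0.17²/2)·0.75 = 0.0186 + 0.0536 = 0.0722
d₁ = 0.0722 / 0.1472 = 0.4905 → 0.49
d₂ = d₁ − σ√T = 0.4905 − 0.1472 = 0.3433 → 0.34
exp(−qT) = exp(−0.015·0.75) = 0.9888;  exp(−rT) = exp(−0.072·0.75) = 0.9474
C = 271·0.9888·N(0.49) − 266·0.9474·N(0.34) = 271·0.9888·0.6879 − 266·0.9474·0.6331 = 184.3330 − 159.5465 = 24.7865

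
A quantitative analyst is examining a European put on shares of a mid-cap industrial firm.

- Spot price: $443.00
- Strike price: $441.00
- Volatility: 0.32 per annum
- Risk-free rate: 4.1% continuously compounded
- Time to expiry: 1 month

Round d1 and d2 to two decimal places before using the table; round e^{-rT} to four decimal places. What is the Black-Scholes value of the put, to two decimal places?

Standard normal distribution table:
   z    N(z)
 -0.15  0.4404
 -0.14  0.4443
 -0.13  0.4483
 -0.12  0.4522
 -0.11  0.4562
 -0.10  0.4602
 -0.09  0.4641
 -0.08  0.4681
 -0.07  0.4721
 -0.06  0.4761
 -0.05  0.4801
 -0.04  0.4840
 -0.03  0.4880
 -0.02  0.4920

T = 0.08333;  σ√T = 0.0924
d₁ = [ln(443/441) + (0.041 + 0.32²/2)·0.08333] / 0.0924 = [0.0045 + 0.0077] / 0.0924 = 0.1322 ≈ 0.13
d₂ = d₁ − σ√T = 0.1322 − 0.0924 = 0.0398 ≈ 0.04
exp(−rT) = exp(−0.041·0.08333) = 0.9966
P = 441·0.9966·N(-0.04) − 443·N(-0.13) = 441·0.9966·0.4840 − 443·0.4483 = 212.7183 − 198.5969 = 14.1214

$14.12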